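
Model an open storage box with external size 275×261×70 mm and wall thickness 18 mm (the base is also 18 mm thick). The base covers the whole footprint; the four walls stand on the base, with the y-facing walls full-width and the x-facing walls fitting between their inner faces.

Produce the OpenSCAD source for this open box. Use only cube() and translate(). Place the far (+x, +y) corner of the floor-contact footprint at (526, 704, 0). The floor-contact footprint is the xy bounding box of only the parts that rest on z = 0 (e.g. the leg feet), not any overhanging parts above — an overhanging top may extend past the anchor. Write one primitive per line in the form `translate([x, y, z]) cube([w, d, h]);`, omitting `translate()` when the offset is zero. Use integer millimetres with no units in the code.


translate([251, 443, 0]) cube([275, 261, 18]);
translate([251, 443, 18]) cube([275, 18, 52]);
translate([251, 686, 18]) cube([275, 18, 52]);
translate([251, 461, 18]) cube([18, 225, 52]);
translate([508, 461, 18]) cube([18, 225, 52]);


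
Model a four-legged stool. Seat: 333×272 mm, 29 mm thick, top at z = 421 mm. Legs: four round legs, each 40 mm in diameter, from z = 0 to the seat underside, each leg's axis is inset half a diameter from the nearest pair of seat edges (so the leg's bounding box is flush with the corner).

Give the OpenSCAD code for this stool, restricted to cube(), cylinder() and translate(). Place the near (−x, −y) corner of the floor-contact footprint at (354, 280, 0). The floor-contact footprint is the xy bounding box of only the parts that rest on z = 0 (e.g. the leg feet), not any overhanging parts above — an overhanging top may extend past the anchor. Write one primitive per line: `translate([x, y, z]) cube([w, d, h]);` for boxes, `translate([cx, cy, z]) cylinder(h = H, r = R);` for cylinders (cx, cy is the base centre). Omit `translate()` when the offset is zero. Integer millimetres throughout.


translate([354, 280, 392]) cube([333, 272, 29]);
translate([374, 300, 0]) cylinder(h = 392, r = 20);
translate([667, 300, 0]) cylinder(h = 392, r = 20);
translate([374, 532, 0]) cylinder(h = 392, r = 20);
translate([667, 532, 0]) cylinder(h = 392, r = 20);


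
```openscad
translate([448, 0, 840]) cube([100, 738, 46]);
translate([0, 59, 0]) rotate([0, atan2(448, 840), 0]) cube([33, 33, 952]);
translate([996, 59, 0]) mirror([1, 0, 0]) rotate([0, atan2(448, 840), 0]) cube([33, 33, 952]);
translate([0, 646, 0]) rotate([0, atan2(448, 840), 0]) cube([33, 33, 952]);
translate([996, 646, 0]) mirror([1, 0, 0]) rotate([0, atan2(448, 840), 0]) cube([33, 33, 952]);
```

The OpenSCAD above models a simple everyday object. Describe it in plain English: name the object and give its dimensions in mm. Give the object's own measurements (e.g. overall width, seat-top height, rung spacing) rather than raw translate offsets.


A sawhorse. A 100×738×46 mm beam (x, y, z) sits on two A-frame leg pairs. Each pair is two raked legs of 33×33 mm section (33 mm along y) splaying symmetrically in x. Each leg rises 840 mm vertically over 448 mm of horizontal reach and is 952 mm long along its own axis. Every leg's outer bottom edge rests on the floor and its outer top edge meets a bottom edge of the beam — the left legs (tilting toward +x) meet the beam's −x bottom edge, the right legs (their mirror images, tilting toward −x) meet its +x bottom edge — so the leg tops tuck under the beam, the beam's underside is 840 mm above the floor, and the feet are 996 mm apart outside-to-outside with the beam centred between them. The two leg pairs are set in 59 mm from either end of the beam.


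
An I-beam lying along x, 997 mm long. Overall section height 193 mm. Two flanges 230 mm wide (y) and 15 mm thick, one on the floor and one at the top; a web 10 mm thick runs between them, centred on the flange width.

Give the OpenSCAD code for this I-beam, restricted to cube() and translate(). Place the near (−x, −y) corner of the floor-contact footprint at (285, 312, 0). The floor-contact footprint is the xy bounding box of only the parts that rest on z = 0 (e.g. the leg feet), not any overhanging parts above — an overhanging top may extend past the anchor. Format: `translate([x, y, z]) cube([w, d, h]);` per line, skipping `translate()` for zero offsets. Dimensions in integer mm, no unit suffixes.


translate([285, 312, 0]) cube([997, 230, 15]);
translate([285, 422, 15]) cube([997, 10, 163]);
translate([285, 312, 178]) cube([997, 230, 15]);


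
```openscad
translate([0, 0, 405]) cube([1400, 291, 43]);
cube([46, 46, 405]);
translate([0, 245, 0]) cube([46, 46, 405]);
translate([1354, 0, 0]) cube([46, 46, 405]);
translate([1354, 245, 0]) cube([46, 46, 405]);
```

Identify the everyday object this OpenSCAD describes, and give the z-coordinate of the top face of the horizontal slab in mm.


A bench. The seat-top height is 448 mm.

A long slab on four corner posts — a bench. The slab sits at z = 405 with thickness 43, so the top is 405 + 43 = 448 mm.


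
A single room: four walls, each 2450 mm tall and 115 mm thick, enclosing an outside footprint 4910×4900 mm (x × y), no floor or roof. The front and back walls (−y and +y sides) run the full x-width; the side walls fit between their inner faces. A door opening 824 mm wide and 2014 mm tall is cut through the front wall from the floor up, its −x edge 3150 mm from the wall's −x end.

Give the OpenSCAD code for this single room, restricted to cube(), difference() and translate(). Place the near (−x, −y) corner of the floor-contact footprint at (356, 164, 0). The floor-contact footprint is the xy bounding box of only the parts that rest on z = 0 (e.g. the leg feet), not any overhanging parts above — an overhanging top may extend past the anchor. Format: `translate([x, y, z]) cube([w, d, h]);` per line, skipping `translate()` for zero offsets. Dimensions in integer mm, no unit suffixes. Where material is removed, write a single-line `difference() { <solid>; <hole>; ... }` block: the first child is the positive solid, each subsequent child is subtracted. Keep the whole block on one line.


difference() { translate([356, 164, 0]) cube([4910, 115, 2450]); translate([3506, 164, 0]) cube([824, 115, 2014]); }
translate([356, 4949, 0]) cube([4910, 115, 2450]);
translate([356, 279, 0]) cube([115, 4670, 2450]);
translate([5151, 279, 0]) cube([115, 4670, 2450]);


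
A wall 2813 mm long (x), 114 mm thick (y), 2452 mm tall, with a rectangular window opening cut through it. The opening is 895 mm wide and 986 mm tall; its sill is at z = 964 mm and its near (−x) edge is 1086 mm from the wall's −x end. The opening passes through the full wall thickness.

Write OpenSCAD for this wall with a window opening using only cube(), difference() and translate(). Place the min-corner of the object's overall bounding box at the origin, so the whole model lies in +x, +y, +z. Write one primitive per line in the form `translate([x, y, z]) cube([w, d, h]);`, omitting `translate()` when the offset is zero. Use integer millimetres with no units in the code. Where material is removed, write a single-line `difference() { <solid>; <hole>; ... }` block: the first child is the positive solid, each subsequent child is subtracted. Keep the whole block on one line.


difference() { cube([2813, 114, 2452]); translate([1086, 0, 964]) cube([895, 114, 986]); }


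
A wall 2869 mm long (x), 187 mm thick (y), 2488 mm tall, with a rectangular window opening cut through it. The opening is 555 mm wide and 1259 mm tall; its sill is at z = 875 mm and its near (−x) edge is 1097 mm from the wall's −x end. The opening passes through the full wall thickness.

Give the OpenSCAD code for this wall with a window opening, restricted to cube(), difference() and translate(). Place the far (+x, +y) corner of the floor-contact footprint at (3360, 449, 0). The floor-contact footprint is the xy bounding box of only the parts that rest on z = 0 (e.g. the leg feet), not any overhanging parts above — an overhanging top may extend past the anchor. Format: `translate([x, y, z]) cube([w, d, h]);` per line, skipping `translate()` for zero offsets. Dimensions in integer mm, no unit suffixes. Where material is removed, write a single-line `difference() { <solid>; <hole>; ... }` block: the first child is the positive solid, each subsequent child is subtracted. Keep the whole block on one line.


difference() { translate([491, 262, 0]) cube([2869, 187, 2488]); translate([1588, 262, 875]) cube([555, 187, 1259]); }


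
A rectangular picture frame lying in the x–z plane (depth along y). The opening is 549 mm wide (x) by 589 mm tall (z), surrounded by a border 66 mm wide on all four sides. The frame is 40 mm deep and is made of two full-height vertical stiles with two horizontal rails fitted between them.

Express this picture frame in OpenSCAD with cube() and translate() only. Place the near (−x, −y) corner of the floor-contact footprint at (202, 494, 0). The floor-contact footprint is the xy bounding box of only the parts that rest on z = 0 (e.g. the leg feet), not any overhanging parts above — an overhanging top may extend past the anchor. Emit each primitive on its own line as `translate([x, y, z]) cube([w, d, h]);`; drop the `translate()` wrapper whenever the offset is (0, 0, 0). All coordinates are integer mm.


translate([202, 494, 0]) cube([66, 40, 721]);
translate([817, 494, 0]) cube([66, 40, 721]);
translate([268, 494, 0]) cube([549, 40, 66]);
translate([268, 494, 655]) cube([549, 40, 66]);


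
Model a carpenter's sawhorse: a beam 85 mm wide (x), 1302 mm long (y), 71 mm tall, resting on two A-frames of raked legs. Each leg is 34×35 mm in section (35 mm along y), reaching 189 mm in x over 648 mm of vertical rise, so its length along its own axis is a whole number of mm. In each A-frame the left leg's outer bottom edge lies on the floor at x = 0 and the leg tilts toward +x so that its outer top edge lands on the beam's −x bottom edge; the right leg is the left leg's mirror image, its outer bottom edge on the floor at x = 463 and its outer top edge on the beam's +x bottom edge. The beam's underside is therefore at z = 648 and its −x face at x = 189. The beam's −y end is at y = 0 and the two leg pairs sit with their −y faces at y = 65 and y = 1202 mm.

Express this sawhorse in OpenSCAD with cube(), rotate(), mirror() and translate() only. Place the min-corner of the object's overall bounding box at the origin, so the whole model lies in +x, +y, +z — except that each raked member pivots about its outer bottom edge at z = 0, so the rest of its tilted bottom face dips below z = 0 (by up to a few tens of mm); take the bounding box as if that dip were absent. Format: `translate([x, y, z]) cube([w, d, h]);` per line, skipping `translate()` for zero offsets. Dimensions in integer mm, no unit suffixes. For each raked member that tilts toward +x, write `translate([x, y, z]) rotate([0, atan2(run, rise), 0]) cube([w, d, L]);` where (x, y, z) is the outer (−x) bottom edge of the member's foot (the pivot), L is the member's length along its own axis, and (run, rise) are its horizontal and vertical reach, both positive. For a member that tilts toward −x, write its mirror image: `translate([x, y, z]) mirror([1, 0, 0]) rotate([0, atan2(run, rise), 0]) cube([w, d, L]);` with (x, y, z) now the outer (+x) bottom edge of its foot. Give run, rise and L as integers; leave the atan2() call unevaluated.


translate([189, 0, 648]) cube([85, 1302, 71]);
translate([0, 65, 0]) rotate([0, atan2(189, 648), 0]) cube([34, 35, 675]);
translate([463, 65, 0]) mirror([1, 0, 0]) rotate([0, atan2(189, 648), 0]) cube([34, 35, 675]);
translate([0, 1202, 0]) rotate([0, atan2(189, 648), 0]) cube([34, 35, 675]);
translate([463, 1202, 0]) mirror([1, 0, 0]) rotate([0, atan2(189, 648), 0]) cube([34, 35, 675]);


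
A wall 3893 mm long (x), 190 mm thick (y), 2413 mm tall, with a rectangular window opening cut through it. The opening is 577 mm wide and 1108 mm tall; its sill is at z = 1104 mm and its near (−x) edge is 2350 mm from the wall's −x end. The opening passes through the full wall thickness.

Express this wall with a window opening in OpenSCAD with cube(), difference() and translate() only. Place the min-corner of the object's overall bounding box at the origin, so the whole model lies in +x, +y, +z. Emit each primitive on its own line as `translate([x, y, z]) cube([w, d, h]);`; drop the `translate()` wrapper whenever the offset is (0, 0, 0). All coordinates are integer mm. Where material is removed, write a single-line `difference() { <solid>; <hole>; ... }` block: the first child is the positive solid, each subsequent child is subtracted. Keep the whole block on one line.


difference() { cube([3893, 190, 2413]); translate([2350, 0, 1104]) cube([577, 190, 1108]); }


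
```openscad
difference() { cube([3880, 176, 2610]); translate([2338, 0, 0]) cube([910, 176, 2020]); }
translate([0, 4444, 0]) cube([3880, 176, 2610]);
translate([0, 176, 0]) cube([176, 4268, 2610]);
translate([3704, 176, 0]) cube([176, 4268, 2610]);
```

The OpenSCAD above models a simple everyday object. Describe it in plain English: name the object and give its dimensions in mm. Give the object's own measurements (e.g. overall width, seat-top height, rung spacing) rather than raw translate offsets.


A single room: four walls, each 2610 mm tall and 176 mm thick, enclosing an outside footprint 3880×4620 mm (x × y), no floor or roof. The front and back walls (−y and +y sides) run the full x-width; the side walls fit between their inner faces. A door opening 910 mm wide and 2020 mm tall is cut through the front wall from the floor up, its −x edge 2338 mm from the wall's −x end.


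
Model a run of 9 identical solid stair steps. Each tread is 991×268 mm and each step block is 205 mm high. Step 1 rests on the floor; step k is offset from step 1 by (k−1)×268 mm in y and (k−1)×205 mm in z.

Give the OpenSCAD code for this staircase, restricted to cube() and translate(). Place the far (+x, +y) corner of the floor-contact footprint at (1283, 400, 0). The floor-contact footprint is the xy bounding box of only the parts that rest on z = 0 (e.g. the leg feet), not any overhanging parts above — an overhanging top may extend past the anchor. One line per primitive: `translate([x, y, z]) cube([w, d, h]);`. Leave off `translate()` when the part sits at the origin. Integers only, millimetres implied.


translate([292, 132, 0]) cube([991, 268, 205]);
translate([292, 400, 205]) cube([991, 268, 205]);
translate([292, 668, 410]) cube([991, 268, 205]);
translate([292, 936, 615]) cube([991, 268, 205]);
translate([292, 1204, 820]) cube([991, 268, 205]);
translate([292, 1472, 1025]) cube([991, 268, 205]);
translate([292, 1740, 1230]) cube([991, 268, 205]);
translate([292, 2008, 1435]) cube([991, 268, 205]);
translate([292, 2276, 1640]) cube([991, 268, 205]);


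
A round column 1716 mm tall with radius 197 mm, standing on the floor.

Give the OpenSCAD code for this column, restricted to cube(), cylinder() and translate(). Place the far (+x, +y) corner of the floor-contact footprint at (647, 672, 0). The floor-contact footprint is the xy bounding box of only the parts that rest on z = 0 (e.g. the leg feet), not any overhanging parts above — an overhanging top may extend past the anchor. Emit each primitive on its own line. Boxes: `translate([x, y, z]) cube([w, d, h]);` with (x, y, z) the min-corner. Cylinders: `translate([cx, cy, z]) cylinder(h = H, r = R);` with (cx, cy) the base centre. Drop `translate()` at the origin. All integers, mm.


translate([450, 475, 0]) cylinder(h = 1716, r = 197);


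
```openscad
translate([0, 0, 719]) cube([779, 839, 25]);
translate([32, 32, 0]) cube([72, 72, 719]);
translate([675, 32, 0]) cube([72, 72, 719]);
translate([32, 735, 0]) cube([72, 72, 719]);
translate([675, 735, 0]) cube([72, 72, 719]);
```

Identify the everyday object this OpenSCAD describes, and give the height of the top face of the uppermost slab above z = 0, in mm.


A table. The table height is 744 mm.

A 779×839×25 slab sits at z = 719 on four 72 mm square posts — a table. The top surface is at 719 + 25 = 744 mm.


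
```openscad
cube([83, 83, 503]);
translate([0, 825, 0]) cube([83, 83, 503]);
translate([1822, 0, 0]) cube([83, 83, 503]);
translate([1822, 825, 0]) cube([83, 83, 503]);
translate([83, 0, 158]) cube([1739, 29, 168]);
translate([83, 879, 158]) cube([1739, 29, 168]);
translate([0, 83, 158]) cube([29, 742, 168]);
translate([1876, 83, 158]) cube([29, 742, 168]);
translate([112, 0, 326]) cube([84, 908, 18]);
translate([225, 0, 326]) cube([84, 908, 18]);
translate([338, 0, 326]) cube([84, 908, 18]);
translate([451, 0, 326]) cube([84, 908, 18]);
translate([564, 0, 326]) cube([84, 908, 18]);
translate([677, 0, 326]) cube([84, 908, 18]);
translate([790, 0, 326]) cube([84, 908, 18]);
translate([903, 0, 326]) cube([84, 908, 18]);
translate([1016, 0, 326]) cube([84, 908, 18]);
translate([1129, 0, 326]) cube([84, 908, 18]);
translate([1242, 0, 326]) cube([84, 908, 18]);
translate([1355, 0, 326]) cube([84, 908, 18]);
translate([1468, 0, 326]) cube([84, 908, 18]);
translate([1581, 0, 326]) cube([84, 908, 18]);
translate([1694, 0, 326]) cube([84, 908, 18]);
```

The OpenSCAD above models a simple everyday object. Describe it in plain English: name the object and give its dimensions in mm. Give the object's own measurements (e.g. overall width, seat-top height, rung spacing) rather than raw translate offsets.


A bed frame 1905 mm long (x) by 908 mm wide (y). Four 83×83 mm corner posts, 503 mm tall, at the corners of the footprint. Four rails of 29 mm thickness and 168 mm height run between adjacent posts with their undersides at z = 158 mm, their outer faces flush with the outside of the frame (the two x-running rails run between the posts' inner faces; the two y-running rails run between the posts' inner faces). 15 slats, each 84 mm wide (x) and 18 mm thick, lie across the top of the two x-running rails, running the full 908 mm width of the frame in y; along x they sit between the end posts with a 29 mm gap after the −x posts and between neighbouring slats, leaving 44 mm before the +x posts.


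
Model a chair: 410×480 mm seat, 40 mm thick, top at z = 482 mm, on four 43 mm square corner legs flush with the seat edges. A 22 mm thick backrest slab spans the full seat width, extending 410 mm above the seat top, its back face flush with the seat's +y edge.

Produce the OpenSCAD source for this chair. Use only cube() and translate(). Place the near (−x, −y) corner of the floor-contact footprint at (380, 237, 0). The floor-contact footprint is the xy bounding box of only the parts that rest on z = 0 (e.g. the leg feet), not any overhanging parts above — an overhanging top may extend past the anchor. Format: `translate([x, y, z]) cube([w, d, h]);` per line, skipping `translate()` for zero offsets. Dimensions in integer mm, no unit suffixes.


translate([380, 237, 442]) cube([410, 480, 40]);
translate([380, 237, 0]) cube([43, 43, 442]);
translate([747, 237, 0]) cube([43, 43, 442]);
translate([380, 674, 0]) cube([43, 43, 442]);
translate([747, 674, 0]) cube([43, 43, 442]);
translate([380, 695, 482]) cube([410, 22, 410]);


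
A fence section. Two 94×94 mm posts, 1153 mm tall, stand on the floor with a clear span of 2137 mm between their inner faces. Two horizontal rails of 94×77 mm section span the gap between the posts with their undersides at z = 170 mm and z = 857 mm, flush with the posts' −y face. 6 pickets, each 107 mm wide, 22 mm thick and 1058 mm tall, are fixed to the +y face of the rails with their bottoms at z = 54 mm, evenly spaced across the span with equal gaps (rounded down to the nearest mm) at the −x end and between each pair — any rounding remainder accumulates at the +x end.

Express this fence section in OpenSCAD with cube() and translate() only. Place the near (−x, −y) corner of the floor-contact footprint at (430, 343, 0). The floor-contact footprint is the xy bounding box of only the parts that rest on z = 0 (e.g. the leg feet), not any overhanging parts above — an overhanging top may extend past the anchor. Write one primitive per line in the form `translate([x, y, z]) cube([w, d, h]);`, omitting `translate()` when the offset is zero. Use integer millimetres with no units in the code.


translate([430, 343, 0]) cube([94, 94, 1153]);
translate([2661, 343, 0]) cube([94, 94, 1153]);
translate([524, 343, 170]) cube([2137, 94, 77]);
translate([524, 343, 857]) cube([2137, 94, 77]);
translate([737, 437, 54]) cube([107, 22, 1058]);
translate([1057, 437, 54]) cube([107, 22, 1058]);
translate([1377, 437, 54]) cube([107, 22, 1058]);
translate([1697, 437, 54]) cube([107, 22, 1058]);
translate([2017, 437, 54]) cube([107, 22, 1058]);
translate([2337, 437, 54]) cube([107, 22, 1058]);


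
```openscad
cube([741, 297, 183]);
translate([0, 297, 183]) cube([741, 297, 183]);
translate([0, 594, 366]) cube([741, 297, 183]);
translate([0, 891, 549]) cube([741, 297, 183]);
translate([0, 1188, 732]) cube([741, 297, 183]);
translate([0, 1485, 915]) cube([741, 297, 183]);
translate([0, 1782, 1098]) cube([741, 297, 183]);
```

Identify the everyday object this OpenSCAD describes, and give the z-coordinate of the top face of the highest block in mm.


A staircase. The total rise is 1281 mm.

7 identical blocks, each offset up and back from the previous — a staircase. Each step is 183 mm tall and there are 7 of them, so the total rise is 7 × 183 = 1281 mm.


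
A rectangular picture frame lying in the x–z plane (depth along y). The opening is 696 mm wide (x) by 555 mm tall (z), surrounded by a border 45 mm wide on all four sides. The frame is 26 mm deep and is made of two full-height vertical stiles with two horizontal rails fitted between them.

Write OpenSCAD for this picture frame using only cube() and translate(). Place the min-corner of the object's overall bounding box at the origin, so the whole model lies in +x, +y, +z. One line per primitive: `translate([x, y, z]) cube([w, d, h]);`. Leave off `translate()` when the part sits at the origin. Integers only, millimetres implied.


cube([45, 26, 645]);
translate([741, 0, 0]) cube([45, 26, 645]);
translate([45, 0, 0]) cube([696, 26, 45]);
translate([45, 0, 600]) cube([696, 26, 45]);


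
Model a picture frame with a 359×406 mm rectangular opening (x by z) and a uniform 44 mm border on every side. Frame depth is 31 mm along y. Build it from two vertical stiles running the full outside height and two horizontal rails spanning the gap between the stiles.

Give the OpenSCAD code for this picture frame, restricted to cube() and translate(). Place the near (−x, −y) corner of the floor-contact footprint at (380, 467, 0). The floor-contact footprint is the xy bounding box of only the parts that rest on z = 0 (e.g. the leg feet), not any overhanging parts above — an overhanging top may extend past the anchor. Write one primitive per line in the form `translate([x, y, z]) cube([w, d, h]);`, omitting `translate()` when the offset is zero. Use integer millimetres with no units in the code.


translate([380, 467, 0]) cube([44, 31, 494]);
translate([783, 467, 0]) cube([44, 31, 494]);
translate([424, 467, 0]) cube([359, 31, 44]);
translate([424, 467, 450]) cube([359, 31, 44]);


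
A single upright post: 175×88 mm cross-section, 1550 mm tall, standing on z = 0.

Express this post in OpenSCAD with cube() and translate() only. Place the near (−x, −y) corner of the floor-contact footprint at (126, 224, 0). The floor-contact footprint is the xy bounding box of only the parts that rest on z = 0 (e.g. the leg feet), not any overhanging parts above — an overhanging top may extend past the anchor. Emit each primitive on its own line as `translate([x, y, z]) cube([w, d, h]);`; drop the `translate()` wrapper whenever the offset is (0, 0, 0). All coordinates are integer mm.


translate([126, 224, 0]) cube([175, 88, 1550]);


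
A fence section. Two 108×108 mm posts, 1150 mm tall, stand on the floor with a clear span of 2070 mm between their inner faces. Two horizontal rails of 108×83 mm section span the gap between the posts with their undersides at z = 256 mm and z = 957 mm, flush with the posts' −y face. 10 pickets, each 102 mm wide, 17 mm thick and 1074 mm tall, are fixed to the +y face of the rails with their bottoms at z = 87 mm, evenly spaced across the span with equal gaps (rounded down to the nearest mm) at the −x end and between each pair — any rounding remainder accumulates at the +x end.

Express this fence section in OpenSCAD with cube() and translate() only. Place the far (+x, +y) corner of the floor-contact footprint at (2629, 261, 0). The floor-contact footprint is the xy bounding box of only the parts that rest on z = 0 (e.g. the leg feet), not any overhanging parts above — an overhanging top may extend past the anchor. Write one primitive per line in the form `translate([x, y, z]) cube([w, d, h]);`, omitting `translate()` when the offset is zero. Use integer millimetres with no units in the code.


translate([343, 153, 0]) cube([108, 108, 1150]);
translate([2521, 153, 0]) cube([108, 108, 1150]);
translate([451, 153, 256]) cube([2070, 108, 83]);
translate([451, 153, 957]) cube([2070, 108, 83]);
translate([546, 261, 87]) cube([102, 17, 1074]);
translate([743, 261, 87]) cube([102, 17, 1074]);
translate([940, 261, 87]) cube([102, 17, 1074]);
translate([1137, 261, 87]) cube([102, 17, 1074]);
translate([1334, 261, 87]) cube([102, 17, 1074]);
translate([1531, 261, 87]) cube([102, 17, 1074]);
translate([1728, 261, 87]) cube([102, 17, 1074]);
translate([1925, 261, 87]) cube([102, 17, 1074]);
translate([2122, 261, 87]) cube([102, 17, 1074]);
translate([2319, 261, 87]) cube([102, 17, 1074]);


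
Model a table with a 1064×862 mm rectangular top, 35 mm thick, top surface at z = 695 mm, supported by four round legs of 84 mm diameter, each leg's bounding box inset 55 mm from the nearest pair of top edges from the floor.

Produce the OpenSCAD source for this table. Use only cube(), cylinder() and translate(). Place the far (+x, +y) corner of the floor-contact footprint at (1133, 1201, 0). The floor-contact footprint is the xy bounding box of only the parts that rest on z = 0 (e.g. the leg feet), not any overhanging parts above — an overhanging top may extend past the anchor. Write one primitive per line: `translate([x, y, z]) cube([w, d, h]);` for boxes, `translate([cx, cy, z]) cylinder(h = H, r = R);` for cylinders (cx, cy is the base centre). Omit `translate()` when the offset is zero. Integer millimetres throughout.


// leg_h = 695 - 35 = 660
translate([124, 394, 660]) cube([1064, 862, 35]);
translate([221, 491, 0]) cylinder(h = 660, r = 42);
translate([1091, 491, 0]) cylinder(h = 660, r = 42);
translate([221, 1159, 0]) cylinder(h = 660, r = 42);
translate([1091, 1159, 0]) cylinder(h = 660, r = 42);


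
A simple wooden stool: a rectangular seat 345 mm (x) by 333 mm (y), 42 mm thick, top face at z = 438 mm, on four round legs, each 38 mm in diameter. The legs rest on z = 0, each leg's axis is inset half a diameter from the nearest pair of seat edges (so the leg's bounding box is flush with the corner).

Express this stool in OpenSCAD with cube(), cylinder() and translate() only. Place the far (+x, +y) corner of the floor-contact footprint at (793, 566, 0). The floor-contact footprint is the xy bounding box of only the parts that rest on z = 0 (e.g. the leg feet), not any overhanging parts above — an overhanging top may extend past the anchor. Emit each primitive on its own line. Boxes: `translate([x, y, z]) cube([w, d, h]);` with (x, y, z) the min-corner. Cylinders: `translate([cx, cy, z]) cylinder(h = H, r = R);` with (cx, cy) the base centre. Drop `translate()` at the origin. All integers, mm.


// leg_h = 438 - 42 = 396
translate([448, 233, 396]) cube([345, 333, 42]);
translate([467, 252, 0]) cylinder(h = 396, r = 19);
translate([774, 252, 0]) cylinder(h = 396, r = 19);
translate([467, 547, 0]) cylinder(h = 396, r = 19);
translate([774, 547, 0]) cylinder(h = 396, r = 19);


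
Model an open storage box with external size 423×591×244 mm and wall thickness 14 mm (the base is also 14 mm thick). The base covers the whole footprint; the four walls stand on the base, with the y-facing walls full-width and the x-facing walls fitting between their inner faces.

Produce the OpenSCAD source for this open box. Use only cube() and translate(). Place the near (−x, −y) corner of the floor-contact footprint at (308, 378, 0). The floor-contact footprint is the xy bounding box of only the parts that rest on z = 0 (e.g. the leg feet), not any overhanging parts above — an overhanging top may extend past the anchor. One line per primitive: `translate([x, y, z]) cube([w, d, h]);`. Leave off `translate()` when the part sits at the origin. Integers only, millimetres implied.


translate([308, 378, 0]) cube([423, 591, 14]);
translate([308, 378, 14]) cube([423, 14, 230]);
translate([308, 955, 14]) cube([423, 14, 230]);
translate([308, 392, 14]) cube([14, 563, 230]);
translate([717, 392, 14]) cube([14, 563, 230]);


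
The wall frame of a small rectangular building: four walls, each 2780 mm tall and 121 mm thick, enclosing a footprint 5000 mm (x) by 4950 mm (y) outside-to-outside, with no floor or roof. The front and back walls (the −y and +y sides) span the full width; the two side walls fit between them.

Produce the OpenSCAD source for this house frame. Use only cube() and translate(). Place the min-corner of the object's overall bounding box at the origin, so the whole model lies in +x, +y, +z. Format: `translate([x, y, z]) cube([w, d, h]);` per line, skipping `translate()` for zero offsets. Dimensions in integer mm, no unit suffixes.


cube([5000, 121, 2780]);
translate([0, 4829, 0]) cube([5000, 121, 2780]);
translate([0, 121, 0]) cube([121, 4708, 2780]);
translate([4879, 121, 0]) cube([121, 4708, 2780]);


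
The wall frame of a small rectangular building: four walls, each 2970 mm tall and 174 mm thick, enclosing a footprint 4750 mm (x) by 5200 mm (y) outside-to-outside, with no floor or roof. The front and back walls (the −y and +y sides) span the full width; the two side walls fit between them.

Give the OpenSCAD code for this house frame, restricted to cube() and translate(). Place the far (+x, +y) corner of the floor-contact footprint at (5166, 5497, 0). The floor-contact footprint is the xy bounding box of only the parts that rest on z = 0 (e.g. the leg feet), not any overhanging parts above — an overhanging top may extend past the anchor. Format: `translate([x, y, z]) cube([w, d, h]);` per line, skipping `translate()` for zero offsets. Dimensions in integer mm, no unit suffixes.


translate([416, 297, 0]) cube([4750, 174, 2970]);
translate([416, 5323, 0]) cube([4750, 174, 2970]);
translate([416, 471, 0]) cube([174, 4852, 2970]);
translate([4992, 471, 0]) cube([174, 4852, 2970]);


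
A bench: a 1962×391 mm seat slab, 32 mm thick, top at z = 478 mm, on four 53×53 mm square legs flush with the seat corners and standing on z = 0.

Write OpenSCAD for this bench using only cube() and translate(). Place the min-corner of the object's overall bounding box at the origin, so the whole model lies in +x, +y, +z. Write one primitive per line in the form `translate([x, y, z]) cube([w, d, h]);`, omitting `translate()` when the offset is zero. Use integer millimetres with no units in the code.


translate([0, 0, 446]) cube([1962, 391, 32]);
cube([53, 53, 446]);
translate([0, 338, 0]) cube([53, 53, 446]);
translate([1909, 0, 0]) cube([53, 53, 446]);
translate([1909, 338, 0]) cube([53, 53, 446]);


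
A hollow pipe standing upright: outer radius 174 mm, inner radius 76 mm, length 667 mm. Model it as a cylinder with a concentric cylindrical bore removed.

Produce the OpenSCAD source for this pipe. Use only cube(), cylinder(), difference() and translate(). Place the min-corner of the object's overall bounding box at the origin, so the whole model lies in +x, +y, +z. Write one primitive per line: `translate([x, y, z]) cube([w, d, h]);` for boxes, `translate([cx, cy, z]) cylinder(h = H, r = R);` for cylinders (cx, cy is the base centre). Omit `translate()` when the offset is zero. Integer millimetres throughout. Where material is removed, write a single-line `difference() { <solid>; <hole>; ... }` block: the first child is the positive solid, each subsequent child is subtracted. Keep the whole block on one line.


difference() { translate([174, 174, 0]) cylinder(h = 667, r = 174); translate([174, 174, 0]) cylinder(h = 667, r = 76); }


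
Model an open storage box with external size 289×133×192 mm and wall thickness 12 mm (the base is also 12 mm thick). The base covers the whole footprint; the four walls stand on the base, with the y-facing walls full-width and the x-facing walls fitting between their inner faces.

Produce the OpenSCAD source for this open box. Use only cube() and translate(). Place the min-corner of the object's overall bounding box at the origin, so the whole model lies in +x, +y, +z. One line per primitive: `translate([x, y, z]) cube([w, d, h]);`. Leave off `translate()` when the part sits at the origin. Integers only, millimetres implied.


cube([289, 133, 12]);
translate([0, 0, 12]) cube([289, 12, 180]);
translate([0, 121, 12]) cube([289, 12, 180]);
translate([0, 12, 12]) cube([12, 109, 180]);
translate([277, 12, 12]) cube([12, 109, 180]);


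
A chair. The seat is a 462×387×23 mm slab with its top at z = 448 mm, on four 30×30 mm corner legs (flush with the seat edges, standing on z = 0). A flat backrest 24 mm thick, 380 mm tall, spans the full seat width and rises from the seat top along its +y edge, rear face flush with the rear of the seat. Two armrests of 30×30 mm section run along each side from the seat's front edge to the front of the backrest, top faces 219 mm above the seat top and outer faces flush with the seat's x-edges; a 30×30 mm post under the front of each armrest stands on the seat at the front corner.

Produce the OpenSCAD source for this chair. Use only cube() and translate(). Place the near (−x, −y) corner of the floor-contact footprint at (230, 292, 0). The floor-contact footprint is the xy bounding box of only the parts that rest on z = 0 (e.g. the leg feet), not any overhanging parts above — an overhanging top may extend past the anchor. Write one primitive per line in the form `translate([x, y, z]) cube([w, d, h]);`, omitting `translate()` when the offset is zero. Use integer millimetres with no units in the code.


translate([230, 292, 425]) cube([462, 387, 23]);
translate([230, 292, 0]) cube([30, 30, 425]);
translate([662, 292, 0]) cube([30, 30, 425]);
translate([230, 649, 0]) cube([30, 30, 425]);
translate([662, 649, 0]) cube([30, 30, 425]);
translate([230, 655, 448]) cube([462, 24, 380]);
translate([230, 292, 637]) cube([30, 363, 30]);
translate([662, 292, 637]) cube([30, 363, 30]);
translate([230, 292, 448]) cube([30, 30, 189]);
translate([662, 292, 448]) cube([30, 30, 189]);


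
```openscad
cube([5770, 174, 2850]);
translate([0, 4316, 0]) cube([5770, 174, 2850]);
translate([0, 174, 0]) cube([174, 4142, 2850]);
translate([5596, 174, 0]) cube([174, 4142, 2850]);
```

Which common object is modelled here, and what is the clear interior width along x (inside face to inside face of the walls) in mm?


A house (or room) frame. The interior width is 5422 mm.

Four 2850 mm walls enclosing a rectangle with no floor or roof — a room or house frame. Outside width is 5770 mm and wall thickness is 174 mm, so the interior width is 5770 − 2 × 174 = 5422 mm.


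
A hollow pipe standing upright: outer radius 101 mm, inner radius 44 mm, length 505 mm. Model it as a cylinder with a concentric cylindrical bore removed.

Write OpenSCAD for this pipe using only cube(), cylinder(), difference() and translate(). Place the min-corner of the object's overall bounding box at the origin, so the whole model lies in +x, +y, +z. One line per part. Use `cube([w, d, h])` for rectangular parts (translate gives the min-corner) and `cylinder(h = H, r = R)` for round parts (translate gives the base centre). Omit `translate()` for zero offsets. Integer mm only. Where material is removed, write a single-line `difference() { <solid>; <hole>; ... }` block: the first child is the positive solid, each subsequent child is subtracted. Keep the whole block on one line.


difference() { translate([101, 101, 0]) cylinder(h = 505, r = 101); translate([101, 101, 0]) cylinder(h = 505, r = 44); }


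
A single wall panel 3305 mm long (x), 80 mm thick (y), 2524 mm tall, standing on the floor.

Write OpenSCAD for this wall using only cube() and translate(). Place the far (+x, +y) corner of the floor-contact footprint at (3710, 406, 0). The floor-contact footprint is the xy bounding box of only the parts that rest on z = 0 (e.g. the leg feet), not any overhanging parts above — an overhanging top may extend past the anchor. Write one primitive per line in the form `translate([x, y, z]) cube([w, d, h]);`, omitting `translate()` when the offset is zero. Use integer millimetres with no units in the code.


translate([405, 326, 0]) cube([3305, 80, 2524]);


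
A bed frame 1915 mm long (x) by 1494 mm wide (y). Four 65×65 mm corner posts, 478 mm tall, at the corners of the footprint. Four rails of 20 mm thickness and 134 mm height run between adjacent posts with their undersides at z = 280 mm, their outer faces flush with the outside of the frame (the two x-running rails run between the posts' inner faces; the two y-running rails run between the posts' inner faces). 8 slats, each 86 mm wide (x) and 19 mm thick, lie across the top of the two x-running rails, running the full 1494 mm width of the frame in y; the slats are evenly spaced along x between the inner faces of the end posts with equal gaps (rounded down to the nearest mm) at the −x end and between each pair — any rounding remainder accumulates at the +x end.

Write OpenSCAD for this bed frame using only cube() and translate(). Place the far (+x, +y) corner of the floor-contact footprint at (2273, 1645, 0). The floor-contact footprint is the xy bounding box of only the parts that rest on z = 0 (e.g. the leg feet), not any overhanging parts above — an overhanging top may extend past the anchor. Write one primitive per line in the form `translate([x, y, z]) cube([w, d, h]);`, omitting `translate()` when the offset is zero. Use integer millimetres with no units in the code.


translate([358, 151, 0]) cube([65, 65, 478]);
translate([358, 1580, 0]) cube([65, 65, 478]);
translate([2208, 151, 0]) cube([65, 65, 478]);
translate([2208, 1580, 0]) cube([65, 65, 478]);
translate([423, 151, 280]) cube([1785, 20, 134]);
translate([423, 1625, 280]) cube([1785, 20, 134]);
translate([358, 216, 280]) cube([20, 1364, 134]);
translate([2253, 216, 280]) cube([20, 1364, 134]);
translate([544, 151, 414]) cube([86, 1494, 19]);
translate([751, 151, 414]) cube([86, 1494, 19]);
translate([958, 151, 414]) cube([86, 1494, 19]);
translate([1165, 151, 414]) cube([86, 1494, 19]);
translate([1372, 151, 414]) cube([86, 1494, 19]);
translate([1579, 151, 414]) cube([86, 1494, 19]);
translate([1786, 151, 414]) cube([86, 1494, 19]);
translate([1993, 151, 414]) cube([86, 1494, 19]);


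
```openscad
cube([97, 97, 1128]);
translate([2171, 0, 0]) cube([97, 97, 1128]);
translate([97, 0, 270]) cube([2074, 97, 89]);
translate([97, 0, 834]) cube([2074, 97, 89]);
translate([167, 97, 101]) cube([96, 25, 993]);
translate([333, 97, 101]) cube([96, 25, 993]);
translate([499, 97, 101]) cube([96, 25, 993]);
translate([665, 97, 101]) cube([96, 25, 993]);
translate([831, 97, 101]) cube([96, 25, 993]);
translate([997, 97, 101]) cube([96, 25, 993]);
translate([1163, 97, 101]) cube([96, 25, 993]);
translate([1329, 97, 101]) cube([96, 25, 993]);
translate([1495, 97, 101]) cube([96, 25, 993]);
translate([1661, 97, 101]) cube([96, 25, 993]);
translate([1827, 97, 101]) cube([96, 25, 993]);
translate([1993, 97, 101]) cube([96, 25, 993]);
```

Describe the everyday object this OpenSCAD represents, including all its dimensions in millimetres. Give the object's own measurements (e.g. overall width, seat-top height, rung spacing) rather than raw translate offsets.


A fence section. Two 97×97 mm posts, 1128 mm tall, stand on the floor with a clear span of 2074 mm between their inner faces. Two horizontal rails of 97×89 mm section span the gap between the posts with their undersides at z = 270 mm and z = 834 mm, flush with the posts' −y face. 12 pickets, each 96 mm wide, 25 mm thick and 993 mm tall, are fixed to the +y face of the rails with their bottoms at z = 101 mm, spaced across the span with a 70 mm gap after the −x post and between neighbouring pickets, with 82 mm left before the +x post.
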